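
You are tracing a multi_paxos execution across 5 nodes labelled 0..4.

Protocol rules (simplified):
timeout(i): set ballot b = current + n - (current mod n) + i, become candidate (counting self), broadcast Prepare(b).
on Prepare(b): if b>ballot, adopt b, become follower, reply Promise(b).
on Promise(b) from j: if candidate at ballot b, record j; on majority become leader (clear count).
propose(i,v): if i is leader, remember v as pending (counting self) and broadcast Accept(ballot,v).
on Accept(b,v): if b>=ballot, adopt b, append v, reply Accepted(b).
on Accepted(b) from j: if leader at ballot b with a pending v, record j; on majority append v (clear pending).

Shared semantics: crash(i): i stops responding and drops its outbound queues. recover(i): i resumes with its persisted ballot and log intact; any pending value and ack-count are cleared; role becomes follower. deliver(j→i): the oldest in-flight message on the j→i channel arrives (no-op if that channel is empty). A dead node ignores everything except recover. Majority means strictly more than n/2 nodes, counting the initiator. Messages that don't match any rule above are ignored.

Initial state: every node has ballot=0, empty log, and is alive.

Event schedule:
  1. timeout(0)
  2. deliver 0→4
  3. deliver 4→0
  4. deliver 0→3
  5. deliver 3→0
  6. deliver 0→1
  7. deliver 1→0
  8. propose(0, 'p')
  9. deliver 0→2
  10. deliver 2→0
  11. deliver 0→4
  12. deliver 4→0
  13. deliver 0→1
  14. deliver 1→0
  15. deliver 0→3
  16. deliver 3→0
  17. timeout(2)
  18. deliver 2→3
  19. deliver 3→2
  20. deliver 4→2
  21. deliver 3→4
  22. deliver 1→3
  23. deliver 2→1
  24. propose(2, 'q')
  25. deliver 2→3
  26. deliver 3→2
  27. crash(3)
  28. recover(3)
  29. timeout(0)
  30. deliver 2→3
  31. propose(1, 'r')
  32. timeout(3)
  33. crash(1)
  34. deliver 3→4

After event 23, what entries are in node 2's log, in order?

1. timeout(0):  <0:cand b5 ->
2. deliver 0→4:  <4:foll b5 ->
3. deliver 4→0:  nop
4. deliver 0→3:  <3:foll b5 ->
5. deliver 3→0:  <0:lead b5 ->
6. deliver 0→1:  <1:foll b5 ->
7. deliver 1→0:  nop
8. propose(0,'p'):  nop
9. deliver 0→2:  <2:foll b5 ->
10. deliver 2→0:  nop
11. deliver 0→4:  <4:foll b5 p>
12. deliver 4→0:  nop
13. deliver 0→1:  <1:foll b5 p>
14. deliver 1→0:  <0:lead b5 p>
15. deliver 0→3:  <3:foll b5 p>
16. deliver 3→0:  nop
17. timeout(2):  <2:cand b12 ->
18. deliver 2→3:  <3:foll b12 p>
19. deliver 3→2:  nop
20. deliver 4→2:  nop
21. deliver 3→4:  nop
22. deliver 1→3:  nop
23. deliver 2→1:  <1:foll b12 p>

empty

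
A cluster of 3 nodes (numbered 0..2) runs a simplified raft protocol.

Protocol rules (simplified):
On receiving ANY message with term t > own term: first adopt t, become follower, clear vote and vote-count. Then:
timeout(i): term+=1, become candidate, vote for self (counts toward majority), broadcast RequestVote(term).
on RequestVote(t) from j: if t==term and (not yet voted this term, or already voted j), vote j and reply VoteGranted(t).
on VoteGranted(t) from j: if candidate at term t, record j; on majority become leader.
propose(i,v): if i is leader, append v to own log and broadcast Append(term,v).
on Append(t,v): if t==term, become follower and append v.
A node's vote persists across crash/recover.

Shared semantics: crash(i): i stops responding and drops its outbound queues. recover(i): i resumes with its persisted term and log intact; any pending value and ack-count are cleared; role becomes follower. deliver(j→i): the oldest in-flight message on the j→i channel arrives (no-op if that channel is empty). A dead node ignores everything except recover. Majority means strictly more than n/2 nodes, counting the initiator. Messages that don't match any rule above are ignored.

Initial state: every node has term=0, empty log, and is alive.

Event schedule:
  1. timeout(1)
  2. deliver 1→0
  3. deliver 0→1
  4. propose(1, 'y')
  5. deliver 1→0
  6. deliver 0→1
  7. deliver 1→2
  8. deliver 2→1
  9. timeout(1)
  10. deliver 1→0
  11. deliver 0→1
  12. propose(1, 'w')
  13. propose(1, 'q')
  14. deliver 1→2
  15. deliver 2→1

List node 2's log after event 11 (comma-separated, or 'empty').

empty

after 1 — timeout(1): n1:cand/t1/[-]
after 2 — deliver 1→0: n0:foll/t1/[-]
after 3 — deliver 0→1: n1:lead/t1/[-]
after 4 — propose(1,'y'): n1:lead/t1/[y]
after 5 — deliver 1→0: n0:foll/t1/[y]
after 6 — deliver 0→1: ·
after 7 — deliver 1→2: n2:foll/t1/[-]
after 8 — deliver 2→1: ·
after 9 — timeout(1): n1:cand/t2/[y]
after 10 — deliver 1→0: n0:foll/t2/[y]
after 11 — deliver 0→1: n1:lead/t2/[y]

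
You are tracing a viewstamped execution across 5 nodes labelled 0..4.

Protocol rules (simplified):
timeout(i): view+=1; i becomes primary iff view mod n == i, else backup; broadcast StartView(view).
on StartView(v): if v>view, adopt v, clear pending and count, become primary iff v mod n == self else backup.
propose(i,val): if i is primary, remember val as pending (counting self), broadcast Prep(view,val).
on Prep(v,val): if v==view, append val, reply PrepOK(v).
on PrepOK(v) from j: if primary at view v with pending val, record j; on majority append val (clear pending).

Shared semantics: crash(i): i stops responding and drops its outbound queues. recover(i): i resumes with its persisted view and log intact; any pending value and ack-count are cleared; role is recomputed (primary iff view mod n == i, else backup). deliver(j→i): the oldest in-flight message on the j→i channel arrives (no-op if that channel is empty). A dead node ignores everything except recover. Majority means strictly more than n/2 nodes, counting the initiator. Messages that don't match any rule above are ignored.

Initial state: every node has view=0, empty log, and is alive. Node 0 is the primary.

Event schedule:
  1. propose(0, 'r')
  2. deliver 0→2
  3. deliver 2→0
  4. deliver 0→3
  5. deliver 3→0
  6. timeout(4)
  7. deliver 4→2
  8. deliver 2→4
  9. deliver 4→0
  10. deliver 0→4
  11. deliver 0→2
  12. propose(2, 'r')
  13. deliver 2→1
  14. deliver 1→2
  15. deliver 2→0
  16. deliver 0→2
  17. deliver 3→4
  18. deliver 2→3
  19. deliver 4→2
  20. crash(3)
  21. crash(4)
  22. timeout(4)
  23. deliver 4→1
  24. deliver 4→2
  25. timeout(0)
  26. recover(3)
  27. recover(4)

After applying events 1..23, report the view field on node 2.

1

step 1 propose(0,'r'): —
step 2 deliver 0→2: 2={back,v=0,log=r}
step 3 deliver 2→0: —
step 4 deliver 0→3: 3={back,v=0,log=r}
step 5 deliver 3→0: 0={prim,v=0,log=r}
step 6 timeout(4): 4={back,v=1,log=-}
step 7 deliver 4→2: 2={back,v=1,log=r}
step 8 deliver 2→4: —
step 9 deliver 4→0: 0={back,v=1,log=r}
step 10 deliver 0→4: —
step 11 deliver 0→2: —
step 12 propose(2,'r'): —
step 13 deliver 2→1: —
step 14 deliver 1→2: —
step 15 deliver 2→0: —
step 16 deliver 0→2: —
step 17 deliver 3→4: —
step 18 deliver 2→3: —
step 19 deliver 4→2: —
step 20 crash(3): 3={✗back,v=0,log=r}
step 21 crash(4): 4={✗back,v=1,log=-}
step 22 timeout(4): —
step 23 deliver 4→1: —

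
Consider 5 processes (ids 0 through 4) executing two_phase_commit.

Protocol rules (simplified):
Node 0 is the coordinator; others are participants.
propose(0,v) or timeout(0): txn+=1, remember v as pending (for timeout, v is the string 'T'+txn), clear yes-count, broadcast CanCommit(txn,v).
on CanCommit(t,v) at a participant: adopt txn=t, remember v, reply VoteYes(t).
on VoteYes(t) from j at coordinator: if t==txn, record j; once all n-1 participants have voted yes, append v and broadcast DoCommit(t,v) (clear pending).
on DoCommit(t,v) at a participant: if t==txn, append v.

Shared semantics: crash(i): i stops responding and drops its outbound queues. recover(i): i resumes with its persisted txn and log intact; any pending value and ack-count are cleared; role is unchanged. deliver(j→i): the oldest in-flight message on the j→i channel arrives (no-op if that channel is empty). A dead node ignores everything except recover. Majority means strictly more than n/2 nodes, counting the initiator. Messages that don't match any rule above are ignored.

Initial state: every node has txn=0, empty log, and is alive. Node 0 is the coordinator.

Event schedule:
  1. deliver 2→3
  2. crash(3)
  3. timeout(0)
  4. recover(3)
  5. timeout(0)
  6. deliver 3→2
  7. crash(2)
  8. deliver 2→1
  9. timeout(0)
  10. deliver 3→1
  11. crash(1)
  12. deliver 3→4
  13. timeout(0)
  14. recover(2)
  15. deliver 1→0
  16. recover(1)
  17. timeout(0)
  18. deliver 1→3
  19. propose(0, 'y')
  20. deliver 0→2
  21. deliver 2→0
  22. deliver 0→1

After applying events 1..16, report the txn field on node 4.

0

1. deliver 2→3:  nop
2. crash(3):  <3:✗part t0 ->
3. timeout(0):  <0:coor t1 ->
4. recover(3):  <3:part t0 ->
5. timeout(0):  <0:coor t2 ->
6. deliver 3→2:  nop
7. crash(2):  <2:✗part t0 ->
8. deliver 2→1:  nop
9. timeout(0):  <0:coor t3 ->
10. deliver 3→1:  nop
11. crash(1):  <1:✗part t0 ->
12. deliver 3→4:  nop
13. timeout(0):  <0:coor t4 ->
14. recover(2):  <2:part t0 ->
15. deliver 1→0:  nop
16. recover(1):  <1:part t0 ->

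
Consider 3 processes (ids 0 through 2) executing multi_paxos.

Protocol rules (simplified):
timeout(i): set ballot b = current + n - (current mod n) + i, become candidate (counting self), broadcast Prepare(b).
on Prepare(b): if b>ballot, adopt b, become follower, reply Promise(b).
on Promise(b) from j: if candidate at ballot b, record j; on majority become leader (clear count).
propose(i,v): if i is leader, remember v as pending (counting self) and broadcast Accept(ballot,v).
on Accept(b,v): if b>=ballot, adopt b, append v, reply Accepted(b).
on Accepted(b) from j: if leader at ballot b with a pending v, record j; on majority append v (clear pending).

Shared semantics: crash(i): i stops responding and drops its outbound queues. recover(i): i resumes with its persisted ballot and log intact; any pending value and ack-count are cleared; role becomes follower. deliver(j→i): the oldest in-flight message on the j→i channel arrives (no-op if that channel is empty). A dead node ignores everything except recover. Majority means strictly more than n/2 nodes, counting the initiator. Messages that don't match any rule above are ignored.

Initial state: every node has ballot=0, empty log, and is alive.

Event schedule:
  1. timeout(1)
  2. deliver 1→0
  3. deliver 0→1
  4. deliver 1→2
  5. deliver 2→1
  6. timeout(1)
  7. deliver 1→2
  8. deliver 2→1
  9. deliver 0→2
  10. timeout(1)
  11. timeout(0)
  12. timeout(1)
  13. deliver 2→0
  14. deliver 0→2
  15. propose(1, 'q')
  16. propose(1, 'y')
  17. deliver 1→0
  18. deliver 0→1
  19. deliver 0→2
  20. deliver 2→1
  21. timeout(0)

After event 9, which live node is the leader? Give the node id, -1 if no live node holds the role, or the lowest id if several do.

1

[1] timeout(1) → N1(cand b4 [-])
[2] deliver 1→0 → N0(foll b4 [-])
[3] deliver 0→1 → N1(lead b4 [-])
[4] deliver 1→2 → N2(foll b4 [-])
[5] deliver 2→1 → ∅
[6] timeout(1) → N1(cand b7 [-])
[7] deliver 1→2 → N2(foll b7 [-])
[8] deliver 2→1 → N1(lead b7 [-])
[9] deliver 0→2 → ∅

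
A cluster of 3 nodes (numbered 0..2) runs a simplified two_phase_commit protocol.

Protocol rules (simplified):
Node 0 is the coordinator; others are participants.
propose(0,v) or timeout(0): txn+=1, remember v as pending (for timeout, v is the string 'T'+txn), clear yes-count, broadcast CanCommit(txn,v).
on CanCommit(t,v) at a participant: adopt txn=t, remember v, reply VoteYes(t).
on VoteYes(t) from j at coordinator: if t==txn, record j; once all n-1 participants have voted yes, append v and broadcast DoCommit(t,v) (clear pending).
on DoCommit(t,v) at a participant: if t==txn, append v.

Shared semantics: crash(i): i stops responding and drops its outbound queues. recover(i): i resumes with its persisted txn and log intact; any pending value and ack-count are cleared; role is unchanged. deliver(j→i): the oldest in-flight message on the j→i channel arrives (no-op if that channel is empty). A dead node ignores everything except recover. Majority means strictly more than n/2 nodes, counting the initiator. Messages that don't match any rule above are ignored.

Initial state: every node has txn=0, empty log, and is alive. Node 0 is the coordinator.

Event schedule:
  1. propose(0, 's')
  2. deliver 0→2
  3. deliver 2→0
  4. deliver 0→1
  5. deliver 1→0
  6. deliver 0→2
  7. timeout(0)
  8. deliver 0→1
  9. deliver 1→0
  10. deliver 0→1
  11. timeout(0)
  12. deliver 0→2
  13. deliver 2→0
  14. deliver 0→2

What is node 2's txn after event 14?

e1 propose(0,'s'): 0[coor,t=1,-]
e2 deliver 0→2: 2[part,t=1,-]
e3 deliver 2→0: ·
e4 deliver 0→1: 1[part,t=1,-]
e5 deliver 1→0: 0[coor,t=1,s]
e6 deliver 0→2: 2[part,t=1,s]
e7 timeout(0): 0[coor,t=2,s]
e8 deliver 0→1: 1[part,t=1,s]
e9 deliver 1→0: ·
e10 deliver 0→1: 1[part,t=2,s]
e11 timeout(0): 0[coor,t=3,s]
e12 deliver 0→2: 2[part,t=2,s]
e13 deliver 2→0: ·
e14 deliver 0→2: 2[part,t=3,s]

3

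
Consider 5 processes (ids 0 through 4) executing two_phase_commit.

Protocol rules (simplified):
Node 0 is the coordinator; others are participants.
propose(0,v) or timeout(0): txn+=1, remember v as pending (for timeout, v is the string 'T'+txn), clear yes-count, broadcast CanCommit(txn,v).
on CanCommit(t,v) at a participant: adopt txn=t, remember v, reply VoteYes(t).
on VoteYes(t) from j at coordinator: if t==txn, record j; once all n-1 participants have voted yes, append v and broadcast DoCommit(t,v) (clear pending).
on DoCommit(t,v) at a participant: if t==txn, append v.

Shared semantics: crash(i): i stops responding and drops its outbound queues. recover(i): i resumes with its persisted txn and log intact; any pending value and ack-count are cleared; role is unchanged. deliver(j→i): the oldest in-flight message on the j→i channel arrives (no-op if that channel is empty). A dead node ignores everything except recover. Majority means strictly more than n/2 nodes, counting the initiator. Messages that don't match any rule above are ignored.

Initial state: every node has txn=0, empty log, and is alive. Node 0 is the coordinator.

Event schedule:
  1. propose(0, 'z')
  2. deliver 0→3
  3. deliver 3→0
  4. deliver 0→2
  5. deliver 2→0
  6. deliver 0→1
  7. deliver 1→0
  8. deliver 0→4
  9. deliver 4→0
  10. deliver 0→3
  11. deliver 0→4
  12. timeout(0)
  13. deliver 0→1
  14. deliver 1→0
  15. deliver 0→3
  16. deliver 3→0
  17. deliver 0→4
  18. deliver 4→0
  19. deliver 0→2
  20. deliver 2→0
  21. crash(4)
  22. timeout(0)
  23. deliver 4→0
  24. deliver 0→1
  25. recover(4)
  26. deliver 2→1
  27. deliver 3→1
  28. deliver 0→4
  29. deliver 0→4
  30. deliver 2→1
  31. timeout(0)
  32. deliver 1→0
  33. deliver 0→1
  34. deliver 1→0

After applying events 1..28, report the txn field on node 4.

3

e1 propose(0,'z'): 0[coor,t=1,-]
e2 deliver 0→3: 3[part,t=1,-]
e3 deliver 3→0: ·
e4 deliver 0→2: 2[part,t=1,-]
e5 deliver 2→0: ·
e6 deliver 0→1: 1[part,t=1,-]
e7 deliver 1→0: ·
e8 deliver 0→4: 4[part,t=1,-]
e9 deliver 4→0: 0[coor,t=1,z]
e10 deliver 0→3: 3[part,t=1,z]
e11 deliver 0→4: 4[part,t=1,z]
e12 timeout(0): 0[coor,t=2,z]
e13 deliver 0→1: 1[part,t=1,z]
e14 deliver 1→0: ·
e15 deliver 0→3: 3[part,t=2,z]
e16 deliver 3→0: ·
e17 deliver 0→4: 4[part,t=2,z]
e18 deliver 4→0: ·
e19 deliver 0→2: 2[part,t=1,z]
e20 deliver 2→0: ·
e21 crash(4): 4[✗part,t=2,z]
e22 timeout(0): 0[coor,t=3,z]
e23 deliver 4→0: ·
e24 deliver 0→1: 1[part,t=2,z]
e25 recover(4): 4[part,t=2,z]
e26 deliver 2→1: ·
e27 deliver 3→1: ·
e28 deliver 0→4: 4[part,t=3,z]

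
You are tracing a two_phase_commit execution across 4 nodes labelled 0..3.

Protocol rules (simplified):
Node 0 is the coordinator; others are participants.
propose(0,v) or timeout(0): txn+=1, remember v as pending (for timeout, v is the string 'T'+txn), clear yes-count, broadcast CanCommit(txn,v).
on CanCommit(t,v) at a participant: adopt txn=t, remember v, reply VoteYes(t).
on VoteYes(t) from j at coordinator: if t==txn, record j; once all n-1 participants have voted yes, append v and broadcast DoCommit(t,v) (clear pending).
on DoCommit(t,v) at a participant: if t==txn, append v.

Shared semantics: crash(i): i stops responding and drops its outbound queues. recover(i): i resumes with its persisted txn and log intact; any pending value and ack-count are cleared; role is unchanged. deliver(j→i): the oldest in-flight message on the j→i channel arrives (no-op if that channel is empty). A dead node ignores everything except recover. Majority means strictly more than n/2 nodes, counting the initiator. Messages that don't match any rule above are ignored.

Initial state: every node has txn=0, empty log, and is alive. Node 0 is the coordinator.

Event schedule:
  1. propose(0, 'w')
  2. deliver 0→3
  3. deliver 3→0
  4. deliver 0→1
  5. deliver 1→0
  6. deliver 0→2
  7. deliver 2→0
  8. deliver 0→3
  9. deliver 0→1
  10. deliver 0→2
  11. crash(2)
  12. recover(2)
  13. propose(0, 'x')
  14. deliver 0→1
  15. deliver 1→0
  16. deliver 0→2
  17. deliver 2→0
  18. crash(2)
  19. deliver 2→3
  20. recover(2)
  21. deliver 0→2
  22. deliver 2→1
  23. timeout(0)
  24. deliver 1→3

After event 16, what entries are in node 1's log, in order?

w

[1] propose(0,'w') → N0(coor t1 [-])
[2] deliver 0→3 → N3(part t1 [-])
[3] deliver 3→0 → ∅
[4] deliver 0→1 → N1(part t1 [-])
[5] deliver 1→0 → ∅
[6] deliver 0→2 → N2(part t1 [-])
[7] deliver 2→0 → N0(coor t1 [w])
[8] deliver 0→3 → N3(part t1 [w])
[9] deliver 0→1 → N1(part t1 [w])
[10] deliver 0→2 → N2(part t1 [w])
[11] crash(2) → N2(✗part t1 [w])
[12] recover(2) → N2(part t1 [w])
[13] propose(0,'x') → N0(coor t2 [w])
[14] deliver 0→1 → N1(part t2 [w])
[15] deliver 1→0 → ∅
[16] deliver 0→2 → N2(part t2 [w])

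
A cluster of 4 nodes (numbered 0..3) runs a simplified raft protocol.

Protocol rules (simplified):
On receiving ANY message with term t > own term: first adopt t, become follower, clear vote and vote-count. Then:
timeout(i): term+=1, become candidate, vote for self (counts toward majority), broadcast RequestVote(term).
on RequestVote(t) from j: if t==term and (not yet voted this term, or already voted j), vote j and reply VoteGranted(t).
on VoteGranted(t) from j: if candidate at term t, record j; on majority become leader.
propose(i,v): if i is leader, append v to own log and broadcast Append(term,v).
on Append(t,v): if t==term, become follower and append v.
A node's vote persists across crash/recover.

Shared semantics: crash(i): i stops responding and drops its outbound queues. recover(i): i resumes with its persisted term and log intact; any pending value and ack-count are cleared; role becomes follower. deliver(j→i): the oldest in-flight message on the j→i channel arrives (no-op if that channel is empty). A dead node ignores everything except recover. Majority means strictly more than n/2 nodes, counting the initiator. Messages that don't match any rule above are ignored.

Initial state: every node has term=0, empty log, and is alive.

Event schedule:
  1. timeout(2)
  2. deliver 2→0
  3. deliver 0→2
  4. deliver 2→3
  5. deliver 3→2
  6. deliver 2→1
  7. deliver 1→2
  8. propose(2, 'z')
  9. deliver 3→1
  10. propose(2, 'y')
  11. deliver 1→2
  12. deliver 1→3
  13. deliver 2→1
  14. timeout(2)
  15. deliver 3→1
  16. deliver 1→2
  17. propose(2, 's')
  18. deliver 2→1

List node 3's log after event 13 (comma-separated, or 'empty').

after 1 — timeout(2): n2:cand/t1/[-]
after 2 — deliver 2→0: n0:foll/t1/[-]
after 3 — deliver 0→2: ·
after 4 — deliver 2→3: n3:foll/t1/[-]
after 5 — deliver 3→2: n2:lead/t1/[-]
after 6 — deliver 2→1: n1:foll/t1/[-]
after 7 — deliver 1→2: ·
after 8 — propose(2,'z'): n2:lead/t1/[z]
after 9 — deliver 3→1: ·
after 10 — propose(2,'y'): n2:lead/t1/[z,y]
after 11 — deliver 1→2: ·
after 12 — deliver 1→3: ·
after 13 — deliver 2→1: n1:foll/t1/[z]

empty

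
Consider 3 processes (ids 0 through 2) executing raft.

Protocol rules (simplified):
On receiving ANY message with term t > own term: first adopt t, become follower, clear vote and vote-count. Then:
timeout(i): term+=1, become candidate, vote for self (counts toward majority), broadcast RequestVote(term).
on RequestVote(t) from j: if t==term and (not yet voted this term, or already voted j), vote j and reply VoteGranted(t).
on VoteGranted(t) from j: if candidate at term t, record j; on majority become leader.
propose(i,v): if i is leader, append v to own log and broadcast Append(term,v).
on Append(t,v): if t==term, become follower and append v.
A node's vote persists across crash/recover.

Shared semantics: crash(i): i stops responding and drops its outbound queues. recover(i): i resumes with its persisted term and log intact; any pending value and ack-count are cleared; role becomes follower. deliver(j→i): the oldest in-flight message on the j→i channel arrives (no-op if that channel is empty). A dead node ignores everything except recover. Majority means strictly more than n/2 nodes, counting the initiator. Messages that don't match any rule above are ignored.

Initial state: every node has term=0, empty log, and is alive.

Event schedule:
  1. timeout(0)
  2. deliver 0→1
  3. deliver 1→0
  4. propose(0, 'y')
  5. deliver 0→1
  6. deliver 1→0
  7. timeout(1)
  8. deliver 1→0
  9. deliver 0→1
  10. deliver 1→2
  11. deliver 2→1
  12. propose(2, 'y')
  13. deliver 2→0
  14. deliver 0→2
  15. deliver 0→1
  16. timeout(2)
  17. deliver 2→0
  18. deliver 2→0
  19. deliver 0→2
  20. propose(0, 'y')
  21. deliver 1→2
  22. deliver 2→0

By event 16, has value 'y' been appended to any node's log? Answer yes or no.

yes

[1] timeout(0) → N0(cand t1 [-])
[2] deliver 0→1 → N1(foll t1 [-])
[3] deliver 1→0 → N0(lead t1 [-])
[4] propose(0,'y') → N0(lead t1 [y])
[5] deliver 0→1 → N1(foll t1 [y])
[6] deliver 1→0 → ∅
[7] timeout(1) → N1(cand t2 [y])
[8] deliver 1→0 → N0(foll t2 [y])
[9] deliver 0→1 → N1(lead t2 [y])
[10] deliver 1→2 → N2(foll t2 [-])
[11] deliver 2→1 → ∅
[12] propose(2,'y') → ∅
[13] deliver 2→0 → ∅
[14] deliver 0→2 → ∅
[15] deliver 0→1 → ∅
[16] timeout(2) → N2(cand t3 [-])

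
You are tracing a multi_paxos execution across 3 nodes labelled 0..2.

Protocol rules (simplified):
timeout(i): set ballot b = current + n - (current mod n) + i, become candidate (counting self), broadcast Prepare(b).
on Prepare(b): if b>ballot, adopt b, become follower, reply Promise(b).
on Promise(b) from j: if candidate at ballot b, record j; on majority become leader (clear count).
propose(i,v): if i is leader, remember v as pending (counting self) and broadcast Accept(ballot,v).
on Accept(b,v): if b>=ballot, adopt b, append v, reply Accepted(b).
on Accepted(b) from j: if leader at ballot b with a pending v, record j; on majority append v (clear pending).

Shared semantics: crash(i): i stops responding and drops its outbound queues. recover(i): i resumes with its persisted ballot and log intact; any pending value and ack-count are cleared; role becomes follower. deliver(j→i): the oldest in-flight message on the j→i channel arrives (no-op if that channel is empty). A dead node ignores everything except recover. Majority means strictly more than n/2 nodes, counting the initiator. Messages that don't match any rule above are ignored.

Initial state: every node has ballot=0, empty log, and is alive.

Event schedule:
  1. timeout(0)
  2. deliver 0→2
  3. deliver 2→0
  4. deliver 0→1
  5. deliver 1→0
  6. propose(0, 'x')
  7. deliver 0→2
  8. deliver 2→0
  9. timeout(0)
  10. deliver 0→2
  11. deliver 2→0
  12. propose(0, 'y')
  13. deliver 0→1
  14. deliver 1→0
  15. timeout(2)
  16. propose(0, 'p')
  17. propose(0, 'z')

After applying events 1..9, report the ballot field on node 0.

1. timeout(0):  <0:cand b3 ->
2. deliver 0→2:  <2:foll b3 ->
3. deliver 2→0:  <0:lead b3 ->
4. deliver 0→1:  <1:foll b3 ->
5. deliver 1→0:  nop
6. propose(0,'x'):  nop
7. deliver 0→2:  <2:foll b3 x>
8. deliver 2→0:  <0:lead b3 x>
9. timeout(0):  <0:cand b6 x>

6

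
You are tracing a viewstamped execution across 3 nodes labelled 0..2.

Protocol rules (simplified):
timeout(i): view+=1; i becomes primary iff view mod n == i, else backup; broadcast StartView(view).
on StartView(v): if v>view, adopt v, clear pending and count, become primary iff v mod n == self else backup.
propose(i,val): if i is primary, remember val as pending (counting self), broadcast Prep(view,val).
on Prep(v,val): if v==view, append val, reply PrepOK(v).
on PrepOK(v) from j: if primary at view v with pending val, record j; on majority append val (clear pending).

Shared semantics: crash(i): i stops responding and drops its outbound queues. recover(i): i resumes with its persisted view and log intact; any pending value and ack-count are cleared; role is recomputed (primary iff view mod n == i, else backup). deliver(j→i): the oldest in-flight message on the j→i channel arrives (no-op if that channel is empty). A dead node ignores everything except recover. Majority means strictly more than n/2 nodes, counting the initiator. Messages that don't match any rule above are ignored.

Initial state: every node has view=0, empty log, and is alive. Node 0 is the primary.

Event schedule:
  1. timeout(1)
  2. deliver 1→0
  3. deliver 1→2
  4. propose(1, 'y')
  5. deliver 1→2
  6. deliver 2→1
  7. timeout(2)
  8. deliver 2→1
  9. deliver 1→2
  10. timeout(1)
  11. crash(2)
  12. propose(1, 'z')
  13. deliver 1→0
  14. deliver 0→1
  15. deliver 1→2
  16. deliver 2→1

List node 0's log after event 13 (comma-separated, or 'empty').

y

e1 timeout(1): 1[prim,v=1,-]
e2 deliver 1→0: 0[back,v=1,-]
e3 deliver 1→2: 2[back,v=1,-]
e4 propose(1,'y'): ·
e5 deliver 1→2: 2[back,v=1,y]
e6 deliver 2→1: 1[prim,v=1,y]
e7 timeout(2): 2[prim,v=2,y]
e8 deliver 2→1: 1[back,v=2,y]
e9 deliver 1→2: ·
e10 timeout(1): 1[back,v=3,y]
e11 crash(2): 2[✗prim,v=2,y]
e12 propose(1,'z'): ·
e13 deliver 1→0: 0[back,v=1,y]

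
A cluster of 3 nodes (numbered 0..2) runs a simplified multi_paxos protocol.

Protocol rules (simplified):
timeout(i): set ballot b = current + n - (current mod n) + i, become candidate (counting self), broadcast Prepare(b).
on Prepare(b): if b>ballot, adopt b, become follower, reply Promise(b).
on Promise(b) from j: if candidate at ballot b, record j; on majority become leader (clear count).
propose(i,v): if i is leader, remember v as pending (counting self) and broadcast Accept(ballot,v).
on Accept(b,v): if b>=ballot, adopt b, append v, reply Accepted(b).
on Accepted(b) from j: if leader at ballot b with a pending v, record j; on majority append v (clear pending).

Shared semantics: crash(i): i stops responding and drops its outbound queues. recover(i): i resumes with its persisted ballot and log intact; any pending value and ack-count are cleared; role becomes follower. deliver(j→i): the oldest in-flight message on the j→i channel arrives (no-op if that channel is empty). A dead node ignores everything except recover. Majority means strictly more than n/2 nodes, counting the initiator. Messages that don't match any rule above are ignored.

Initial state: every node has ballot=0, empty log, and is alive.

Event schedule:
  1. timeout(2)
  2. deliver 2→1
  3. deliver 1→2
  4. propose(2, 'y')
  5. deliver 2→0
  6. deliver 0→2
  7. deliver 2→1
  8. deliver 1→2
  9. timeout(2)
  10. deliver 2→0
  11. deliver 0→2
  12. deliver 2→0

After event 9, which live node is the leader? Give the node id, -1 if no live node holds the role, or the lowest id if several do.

step 1 timeout(2): 2={cand,b=5,log=-}
step 2 deliver 2→1: 1={foll,b=5,log=-}
step 3 deliver 1→2: 2={lead,b=5,log=-}
step 4 propose(2,'y'): —
step 5 deliver 2→0: 0={foll,b=5,log=-}
step 6 deliver 0→2: —
step 7 deliver 2→1: 1={foll,b=5,log=y}
step 8 deliver 1→2: 2={lead,b=5,log=y}
step 9 timeout(2): 2={cand,b=8,log=y}

-1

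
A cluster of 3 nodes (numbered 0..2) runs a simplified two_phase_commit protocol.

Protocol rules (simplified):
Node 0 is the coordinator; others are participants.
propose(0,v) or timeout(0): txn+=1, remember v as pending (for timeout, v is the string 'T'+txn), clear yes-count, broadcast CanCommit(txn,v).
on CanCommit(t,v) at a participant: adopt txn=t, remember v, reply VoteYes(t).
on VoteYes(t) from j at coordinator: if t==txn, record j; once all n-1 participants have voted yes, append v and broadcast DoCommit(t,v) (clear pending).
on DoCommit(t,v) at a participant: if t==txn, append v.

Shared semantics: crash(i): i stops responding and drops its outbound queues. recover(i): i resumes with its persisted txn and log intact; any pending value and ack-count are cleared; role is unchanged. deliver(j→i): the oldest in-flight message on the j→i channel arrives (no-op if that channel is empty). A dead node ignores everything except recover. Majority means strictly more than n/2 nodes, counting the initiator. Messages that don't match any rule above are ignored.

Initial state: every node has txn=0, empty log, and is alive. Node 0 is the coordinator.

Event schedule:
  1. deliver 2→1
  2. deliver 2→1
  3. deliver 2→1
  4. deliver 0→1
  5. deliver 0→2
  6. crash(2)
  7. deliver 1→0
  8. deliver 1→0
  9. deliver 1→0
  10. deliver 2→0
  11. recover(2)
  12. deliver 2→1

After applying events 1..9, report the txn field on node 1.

0

e1 deliver 2→1: ·
e2 deliver 2→1: ·
e3 deliver 2→1: ·
e4 deliver 0→1: ·
e5 deliver 0→2: ·
e6 crash(2): 2[✗part,t=0,-]
e7 deliver 1→0: ·
e8 deliver 1→0: ·
e9 deliver 1→0: ·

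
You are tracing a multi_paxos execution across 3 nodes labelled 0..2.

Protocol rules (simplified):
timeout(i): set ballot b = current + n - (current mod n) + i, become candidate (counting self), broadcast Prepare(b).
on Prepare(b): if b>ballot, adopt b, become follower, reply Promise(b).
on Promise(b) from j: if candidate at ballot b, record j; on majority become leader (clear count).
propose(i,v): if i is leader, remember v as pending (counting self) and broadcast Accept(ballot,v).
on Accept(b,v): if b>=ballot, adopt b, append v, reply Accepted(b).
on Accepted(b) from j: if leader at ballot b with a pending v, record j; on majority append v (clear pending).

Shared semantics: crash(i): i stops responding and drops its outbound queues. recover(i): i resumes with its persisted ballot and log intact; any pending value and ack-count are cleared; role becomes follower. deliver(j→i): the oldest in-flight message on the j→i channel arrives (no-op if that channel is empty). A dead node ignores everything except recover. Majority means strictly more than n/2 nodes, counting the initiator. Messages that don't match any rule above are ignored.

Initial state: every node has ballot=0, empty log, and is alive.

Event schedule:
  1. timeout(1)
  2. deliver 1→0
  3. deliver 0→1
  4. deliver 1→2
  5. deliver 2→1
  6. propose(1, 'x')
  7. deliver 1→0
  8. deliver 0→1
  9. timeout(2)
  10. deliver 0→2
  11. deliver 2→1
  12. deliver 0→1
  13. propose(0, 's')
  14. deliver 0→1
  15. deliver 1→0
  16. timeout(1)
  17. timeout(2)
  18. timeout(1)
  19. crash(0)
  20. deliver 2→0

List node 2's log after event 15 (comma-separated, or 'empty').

1. timeout(1):  <1:cand b4 ->
2. deliver 1→0:  <0:foll b4 ->
3. deliver 0→1:  <1:lead b4 ->
4. deliver 1→2:  <2:foll b4 ->
5. deliver 2→1:  nop
6. propose(1,'x'):  nop
7. deliver 1→0:  <0:foll b4 x>
8. deliver 0→1:  <1:lead b4 x>
9. timeout(2):  <2:cand b8 ->
10. deliver 0→2:  nop
11. deliver 2→1:  <1:foll b8 x>
12. deliver 0→1:  nop
13. propose(0,'s'):  nop
14. deliver 0→1:  nop
15. deliver 1→0:  nop

empty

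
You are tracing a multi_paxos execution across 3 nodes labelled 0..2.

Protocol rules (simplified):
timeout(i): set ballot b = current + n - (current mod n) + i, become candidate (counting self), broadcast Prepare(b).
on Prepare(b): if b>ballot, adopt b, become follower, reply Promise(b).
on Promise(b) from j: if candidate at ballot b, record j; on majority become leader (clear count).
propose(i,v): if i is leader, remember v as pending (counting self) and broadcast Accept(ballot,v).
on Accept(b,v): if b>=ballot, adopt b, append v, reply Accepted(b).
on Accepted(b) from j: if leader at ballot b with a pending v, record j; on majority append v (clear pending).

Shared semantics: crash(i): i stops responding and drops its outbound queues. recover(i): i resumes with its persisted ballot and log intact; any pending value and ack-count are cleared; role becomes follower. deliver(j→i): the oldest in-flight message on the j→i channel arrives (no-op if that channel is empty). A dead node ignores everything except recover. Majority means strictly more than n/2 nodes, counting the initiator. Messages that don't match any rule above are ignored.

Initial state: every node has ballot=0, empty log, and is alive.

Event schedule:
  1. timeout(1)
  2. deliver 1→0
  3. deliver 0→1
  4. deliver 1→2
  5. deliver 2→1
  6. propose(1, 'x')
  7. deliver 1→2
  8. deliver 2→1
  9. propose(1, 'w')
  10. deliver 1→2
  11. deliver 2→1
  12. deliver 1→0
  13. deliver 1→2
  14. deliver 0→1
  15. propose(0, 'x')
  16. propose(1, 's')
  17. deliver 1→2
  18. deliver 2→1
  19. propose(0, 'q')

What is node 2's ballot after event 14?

after 1 — timeout(1): n1:cand/b4/[-]
after 2 — deliver 1→0: n0:foll/b4/[-]
after 3 — deliver 0→1: n1:lead/b4/[-]
after 4 — deliver 1→2: n2:foll/b4/[-]
after 5 — deliver 2→1: ·
after 6 — propose(1,'x'): ·
after 7 — deliver 1→2: n2:foll/b4/[x]
after 8 — deliver 2→1: n1:lead/b4/[x]
after 9 — propose(1,'w'): ·
after 10 — deliver 1→2: n2:foll/b4/[x,w]
after 11 — deliver 2→1: n1:lead/b4/[x,w]
after 12 — deliver 1→0: n0:foll/b4/[x]
after 13 — deliver 1→2: ·
after 14 — deliver 0→1: ·

4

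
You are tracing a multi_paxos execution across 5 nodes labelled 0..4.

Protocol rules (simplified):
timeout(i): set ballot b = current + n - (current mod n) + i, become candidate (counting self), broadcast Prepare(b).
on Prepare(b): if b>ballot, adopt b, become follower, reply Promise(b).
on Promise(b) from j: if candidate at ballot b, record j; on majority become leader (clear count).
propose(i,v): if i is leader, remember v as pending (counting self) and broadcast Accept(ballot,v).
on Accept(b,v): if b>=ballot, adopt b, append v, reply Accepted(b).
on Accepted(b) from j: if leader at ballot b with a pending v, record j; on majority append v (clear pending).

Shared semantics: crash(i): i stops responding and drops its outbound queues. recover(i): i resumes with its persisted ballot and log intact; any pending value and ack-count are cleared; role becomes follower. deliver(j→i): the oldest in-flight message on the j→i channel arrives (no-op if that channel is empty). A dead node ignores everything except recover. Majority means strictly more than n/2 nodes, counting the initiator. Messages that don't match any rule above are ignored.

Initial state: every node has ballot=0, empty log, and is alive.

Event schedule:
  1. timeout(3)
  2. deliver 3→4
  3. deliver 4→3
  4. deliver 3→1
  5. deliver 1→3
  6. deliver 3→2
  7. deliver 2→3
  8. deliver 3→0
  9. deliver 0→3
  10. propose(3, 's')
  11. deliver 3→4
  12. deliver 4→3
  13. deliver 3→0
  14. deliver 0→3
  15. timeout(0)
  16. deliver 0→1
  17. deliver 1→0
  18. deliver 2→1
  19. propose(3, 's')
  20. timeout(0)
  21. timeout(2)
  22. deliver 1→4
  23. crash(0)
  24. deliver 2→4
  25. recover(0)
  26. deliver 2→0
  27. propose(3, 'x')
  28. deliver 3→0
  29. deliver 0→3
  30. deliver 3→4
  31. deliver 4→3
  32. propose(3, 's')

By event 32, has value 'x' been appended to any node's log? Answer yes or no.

no

[1] timeout(3) → N3(cand b8 [-])
[2] deliver 3→4 → N4(foll b8 [-])
[3] deliver 4→3 → ∅
[4] deliver 3→1 → N1(foll b8 [-])
[5] deliver 1→3 → N3(lead b8 [-])
[6] deliver 3→2 → N2(foll b8 [-])
[7] deliver 2→3 → ∅
[8] deliver 3→0 → N0(foll b8 [-])
[9] deliver 0→3 → ∅
[10] propose(3,'s') → ∅
[11] deliver 3→4 → N4(foll b8 [s])
[12] deliver 4→3 → ∅
[13] deliver 3→0 → N0(foll b8 [s])
[14] deliver 0→3 → N3(lead b8 [s])
[15] timeout(0) → N0(cand b10 [s])
[16] deliver 0→1 → N1(foll b10 [-])
[17] deliver 1→0 → ∅
[18] deliver 2→1 → ∅
[19] propose(3,'s') → ∅
[20] timeout(0) → N0(cand b15 [s])
[21] timeout(2) → N2(cand b12 [-])
[22] deliver 1→4 → ∅
[23] crash(0) → N0(✗cand b15 [s])
[24] deliver 2→4 → N4(foll b12 [s])
[25] recover(0) → N0(foll b15 [s])
[26] deliver 2→0 → ∅
[27] propose(3,'x') → ∅
[28] deliver 3→0 → ∅
[29] deliver 0→3 → ∅
[30] deliver 3→4 → ∅
[31] deliver 4→3 → ∅
[32] propose(3,'s') → ∅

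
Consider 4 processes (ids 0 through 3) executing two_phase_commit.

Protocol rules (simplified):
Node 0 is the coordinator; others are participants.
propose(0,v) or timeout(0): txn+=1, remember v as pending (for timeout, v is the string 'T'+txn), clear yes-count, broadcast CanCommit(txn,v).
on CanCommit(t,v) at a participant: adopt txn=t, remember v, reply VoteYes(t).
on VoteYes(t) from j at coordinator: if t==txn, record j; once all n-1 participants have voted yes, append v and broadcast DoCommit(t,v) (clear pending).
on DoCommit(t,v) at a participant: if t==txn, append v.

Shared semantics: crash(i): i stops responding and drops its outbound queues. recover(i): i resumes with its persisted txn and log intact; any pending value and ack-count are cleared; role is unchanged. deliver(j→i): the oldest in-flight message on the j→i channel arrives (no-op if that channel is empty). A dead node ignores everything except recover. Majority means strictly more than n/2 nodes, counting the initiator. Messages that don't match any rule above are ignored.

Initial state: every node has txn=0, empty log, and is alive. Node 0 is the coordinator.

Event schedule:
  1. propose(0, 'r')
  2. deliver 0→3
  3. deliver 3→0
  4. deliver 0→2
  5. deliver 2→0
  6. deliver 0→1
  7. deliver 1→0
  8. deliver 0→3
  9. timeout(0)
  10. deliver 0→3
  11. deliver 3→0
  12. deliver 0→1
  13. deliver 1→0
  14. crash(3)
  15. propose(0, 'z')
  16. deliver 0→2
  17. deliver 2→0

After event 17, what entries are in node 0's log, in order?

after 1 — propose(0,'r'): n0:coor/t1/[-]
after 2 — deliver 0→3: n3:part/t1/[-]
after 3 — deliver 3→0: ·
after 4 — deliver 0→2: n2:part/t1/[-]
after 5 — deliver 2→0: ·
after 6 — deliver 0→1: n1:part/t1/[-]
after 7 — deliver 1→0: n0:coor/t1/[r]
after 8 — deliver 0→3: n3:part/t1/[r]
after 9 — timeout(0): n0:coor/t2/[r]
after 10 — deliver 0→3: n3:part/t2/[r]
after 11 — deliver 3→0: ·
after 12 — deliver 0→1: n1:part/t1/[r]
after 13 — deliver 1→0: ·
after 14 — crash(3): n3:✗part/t2/[r]
after 15 — propose(0,'z'): n0:coor/t3/[r]
after 16 — deliver 0→2: n2:part/t1/[r]
after 17 — deliver 2→0: ·

r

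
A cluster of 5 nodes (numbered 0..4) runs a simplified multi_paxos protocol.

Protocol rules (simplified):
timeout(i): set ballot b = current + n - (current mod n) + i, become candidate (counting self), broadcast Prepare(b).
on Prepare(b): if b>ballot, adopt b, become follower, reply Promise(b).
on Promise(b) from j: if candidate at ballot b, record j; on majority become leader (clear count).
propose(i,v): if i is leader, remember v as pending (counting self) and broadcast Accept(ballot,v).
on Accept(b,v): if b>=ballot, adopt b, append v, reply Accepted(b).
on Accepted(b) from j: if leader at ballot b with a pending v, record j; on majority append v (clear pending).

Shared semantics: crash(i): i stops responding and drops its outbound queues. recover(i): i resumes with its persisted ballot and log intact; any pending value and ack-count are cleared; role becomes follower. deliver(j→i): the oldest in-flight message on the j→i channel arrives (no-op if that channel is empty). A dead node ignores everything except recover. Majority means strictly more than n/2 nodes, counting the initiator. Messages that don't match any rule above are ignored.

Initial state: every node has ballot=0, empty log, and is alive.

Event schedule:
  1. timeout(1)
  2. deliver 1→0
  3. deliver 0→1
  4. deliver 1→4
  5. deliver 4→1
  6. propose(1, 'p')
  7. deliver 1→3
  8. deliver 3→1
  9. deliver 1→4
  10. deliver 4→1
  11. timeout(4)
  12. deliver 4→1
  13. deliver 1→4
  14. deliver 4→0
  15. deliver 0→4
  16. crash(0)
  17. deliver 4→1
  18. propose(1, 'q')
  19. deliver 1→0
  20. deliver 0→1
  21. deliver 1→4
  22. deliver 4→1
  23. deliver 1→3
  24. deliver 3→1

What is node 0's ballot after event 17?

1. timeout(1):  <1:cand b6 ->
2. deliver 1→0:  <0:foll b6 ->
3. deliver 0→1:  nop
4. deliver 1→4:  <4:foll b6 ->
5. deliver 4→1:  <1:lead b6 ->
6. propose(1,'p'):  nop
7. deliver 1→3:  <3:foll b6 ->
8. deliver 3→1:  nop
9. deliver 1→4:  <4:foll b6 p>
10. deliver 4→1:  nop
11. timeout(4):  <4:cand b14 p>
12. deliver 4→1:  <1:foll b14 ->
13. deliver 1→4:  nop
14. deliver 4→0:  <0:foll b14 ->
15. deliver 0→4:  <4:lead b14 p>
16. crash(0):  <0:✗foll b14 ->
17. deliver 4→1:  nop

14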